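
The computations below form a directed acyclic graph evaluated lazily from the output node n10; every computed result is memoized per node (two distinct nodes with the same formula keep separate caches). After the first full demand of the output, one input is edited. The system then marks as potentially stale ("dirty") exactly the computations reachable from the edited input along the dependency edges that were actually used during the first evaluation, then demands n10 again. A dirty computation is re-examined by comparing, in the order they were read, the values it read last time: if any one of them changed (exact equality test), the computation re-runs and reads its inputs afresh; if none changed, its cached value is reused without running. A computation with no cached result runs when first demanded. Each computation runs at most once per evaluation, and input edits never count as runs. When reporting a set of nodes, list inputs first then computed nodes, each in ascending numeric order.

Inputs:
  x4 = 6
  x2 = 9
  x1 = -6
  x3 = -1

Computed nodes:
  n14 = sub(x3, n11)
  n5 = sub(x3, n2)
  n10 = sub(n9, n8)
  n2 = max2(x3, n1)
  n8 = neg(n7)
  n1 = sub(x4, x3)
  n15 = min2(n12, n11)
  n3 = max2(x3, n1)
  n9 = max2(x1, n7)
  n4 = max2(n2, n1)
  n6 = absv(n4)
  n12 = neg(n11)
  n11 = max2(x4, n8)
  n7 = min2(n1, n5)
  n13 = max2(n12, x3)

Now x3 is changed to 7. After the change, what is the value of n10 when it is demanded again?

Demanding n10 again yields -2.

First demand of the output computes:
  n1 = sub(6, -1) = 7
  n2 = max2(-1, 7) = 7
  n5 = sub(-1, 7) = -8
  n7 = min2(7, -8) = -8
  n8 = neg(-8) = 8
  n9 = max2(-6, -8) = -6
  n10 = sub(-6, 8) = -14

After the edit, cleaning proceeds:
  n1: a read changed (x3 -1->7) — executes, giving -1.
  n2: a read changed (x3 -1->7; n1 7->-1) — executes, giving 7 — identical to its old value.
  n5: a read changed (x3 -1->7) — executes, giving 0.
  n7: a read changed (n1 7->-1; n5 -8->0) — executes, giving -1.
  n8: a read changed (n7 -8->-1) — executes, giving 1.
  n9: a read changed (n7 -8->-1) — executes, giving -1.
  n10: a read changed (n9 -6->-1; n8 8->1) — executes, giving -2.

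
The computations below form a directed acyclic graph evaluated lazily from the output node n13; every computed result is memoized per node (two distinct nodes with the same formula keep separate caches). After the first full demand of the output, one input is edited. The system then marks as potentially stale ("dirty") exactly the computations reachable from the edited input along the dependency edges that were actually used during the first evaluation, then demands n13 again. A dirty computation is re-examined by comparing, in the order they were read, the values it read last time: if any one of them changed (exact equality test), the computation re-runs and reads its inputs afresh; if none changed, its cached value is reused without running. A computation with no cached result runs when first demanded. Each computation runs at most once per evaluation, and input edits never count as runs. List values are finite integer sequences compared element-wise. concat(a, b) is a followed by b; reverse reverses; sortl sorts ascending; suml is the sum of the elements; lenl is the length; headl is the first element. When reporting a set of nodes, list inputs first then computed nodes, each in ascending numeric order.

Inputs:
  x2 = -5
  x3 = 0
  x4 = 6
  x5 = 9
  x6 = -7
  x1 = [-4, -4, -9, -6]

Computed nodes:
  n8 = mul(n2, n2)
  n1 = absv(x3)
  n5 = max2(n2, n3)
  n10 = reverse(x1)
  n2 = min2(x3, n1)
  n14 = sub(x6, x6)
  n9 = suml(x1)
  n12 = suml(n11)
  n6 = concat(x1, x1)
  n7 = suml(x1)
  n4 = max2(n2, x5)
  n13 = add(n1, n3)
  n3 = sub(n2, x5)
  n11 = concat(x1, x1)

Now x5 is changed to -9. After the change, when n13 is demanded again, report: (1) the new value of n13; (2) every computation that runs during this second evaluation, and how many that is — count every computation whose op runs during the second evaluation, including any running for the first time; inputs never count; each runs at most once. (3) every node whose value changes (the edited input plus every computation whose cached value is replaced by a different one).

Demanding n13 again yields 9.
2 computations run: n3, n13.
The nodes whose values change: x5, n3, n13.

First demand of the output computes:
  n1 = absv(0) = 0
  n2 = min2(0, 0) = 0
  n3 = sub(0, 9) = -9
  n13 = add(0, -9) = -9

After the edit, cleaning proceeds:
  n3: a read changed (x5 9->-9) — executes, giving 9.
  n13: a read changed (n3 -9->9) — executes, giving 9.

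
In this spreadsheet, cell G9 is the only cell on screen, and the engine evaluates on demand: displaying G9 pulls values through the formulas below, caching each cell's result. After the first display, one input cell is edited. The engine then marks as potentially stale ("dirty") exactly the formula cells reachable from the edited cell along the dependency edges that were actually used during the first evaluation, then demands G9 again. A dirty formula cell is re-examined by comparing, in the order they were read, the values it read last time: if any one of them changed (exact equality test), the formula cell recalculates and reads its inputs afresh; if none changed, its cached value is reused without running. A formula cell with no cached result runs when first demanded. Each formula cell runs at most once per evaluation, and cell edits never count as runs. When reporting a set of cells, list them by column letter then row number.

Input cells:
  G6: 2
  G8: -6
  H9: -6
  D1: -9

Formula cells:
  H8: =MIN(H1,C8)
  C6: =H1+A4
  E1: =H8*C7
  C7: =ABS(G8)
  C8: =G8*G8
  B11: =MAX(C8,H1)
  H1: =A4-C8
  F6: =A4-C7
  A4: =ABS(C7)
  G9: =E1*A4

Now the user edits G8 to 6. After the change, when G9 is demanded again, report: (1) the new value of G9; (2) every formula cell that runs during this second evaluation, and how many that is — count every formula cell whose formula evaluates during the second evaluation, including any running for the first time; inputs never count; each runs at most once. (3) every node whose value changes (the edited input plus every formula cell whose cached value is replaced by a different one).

Initial pass — values computed on the first demand:
  C7 = ABS(-6) = 6
  A4 = ABS(6) = 6
  C8 = -6 * -6 = 36
  H1 = 6 - 36 = -30
  H8 = MIN(-30, 36) = -30
  E1 = -30 * 6 = -180
  G9 = -180 * 6 = -1080

Second demand — change propagation:
  C7: re-runs because G8 -6->6; new result 6 (unchanged).
  A4: re-examined; everything it read last time is the same (C7 unchanged) — cache 6 kept, no run.
  C8: re-runs because G8 -6->6; G8 -6->6; new result 36 (unchanged).
  H1: re-examined; everything it read last time is the same (A4 unchanged, C8 unchanged) — cache -30 kept, no run.
  H8: re-examined; everything it read last time is the same (H1 unchanged, C8 unchanged) — cache -30 kept, no run.
  E1: re-examined; everything it read last time is the same (H8 unchanged, C7 unchanged) — cache -180 kept, no run.
  G9: re-examined; everything it read last time is the same (E1 unchanged, A4 unchanged) — cache -1080 kept, no run.

The important point: at A4 every value read last time is unchanged, so the dirty flag clears without a run.

G9 now evaluates to -1080.
Run set: C7, C8 (2 run).
Changed values: G8.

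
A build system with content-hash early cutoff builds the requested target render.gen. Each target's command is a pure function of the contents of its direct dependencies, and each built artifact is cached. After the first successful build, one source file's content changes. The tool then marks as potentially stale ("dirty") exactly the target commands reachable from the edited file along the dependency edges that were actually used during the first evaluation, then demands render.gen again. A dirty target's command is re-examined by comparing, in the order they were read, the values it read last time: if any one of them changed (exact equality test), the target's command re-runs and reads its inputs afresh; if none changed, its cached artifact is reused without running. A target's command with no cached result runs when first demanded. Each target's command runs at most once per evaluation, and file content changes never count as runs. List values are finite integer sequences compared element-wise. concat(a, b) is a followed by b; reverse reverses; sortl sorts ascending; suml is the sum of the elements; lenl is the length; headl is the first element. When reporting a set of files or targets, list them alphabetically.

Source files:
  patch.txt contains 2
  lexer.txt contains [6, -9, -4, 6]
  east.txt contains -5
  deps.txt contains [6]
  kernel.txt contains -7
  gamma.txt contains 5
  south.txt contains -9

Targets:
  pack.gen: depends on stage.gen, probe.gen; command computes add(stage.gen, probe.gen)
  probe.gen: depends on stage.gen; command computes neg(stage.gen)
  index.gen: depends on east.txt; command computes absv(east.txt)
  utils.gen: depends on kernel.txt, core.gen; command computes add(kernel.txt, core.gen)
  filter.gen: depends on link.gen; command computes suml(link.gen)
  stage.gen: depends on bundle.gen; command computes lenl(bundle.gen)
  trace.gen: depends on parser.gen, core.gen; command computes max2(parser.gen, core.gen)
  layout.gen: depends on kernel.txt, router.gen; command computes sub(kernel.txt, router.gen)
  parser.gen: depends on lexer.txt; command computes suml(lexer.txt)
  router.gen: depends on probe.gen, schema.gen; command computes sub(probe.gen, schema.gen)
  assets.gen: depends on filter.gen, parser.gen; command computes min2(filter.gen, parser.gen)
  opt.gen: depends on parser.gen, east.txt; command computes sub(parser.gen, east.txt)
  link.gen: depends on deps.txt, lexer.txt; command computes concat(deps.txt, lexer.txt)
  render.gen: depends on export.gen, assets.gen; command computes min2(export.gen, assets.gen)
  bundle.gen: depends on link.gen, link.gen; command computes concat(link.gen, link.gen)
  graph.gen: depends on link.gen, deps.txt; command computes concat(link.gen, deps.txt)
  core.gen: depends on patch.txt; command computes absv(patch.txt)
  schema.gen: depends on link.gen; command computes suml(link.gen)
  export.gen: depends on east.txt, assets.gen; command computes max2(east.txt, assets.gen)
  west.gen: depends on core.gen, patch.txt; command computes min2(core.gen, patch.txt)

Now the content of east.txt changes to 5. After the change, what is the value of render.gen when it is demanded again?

First evaluation (everything demanded from the output):
  link.gen = concat([6], [6, -9, -4, 6]) = [6, 6, -9, -4, 6]
  filter.gen = suml([6, 6, -9, -4, 6]) = 5
  parser.gen = suml([6, -9, -4, 6]) = -1
  assets.gen = min2(5, -1) = -1
  export.gen = max2(-5, -1) = -1
  render.gen = min2(-1, -1) = -1

Propagation after the edit:
  export.gen: runs — east.txt -5->5; result 5.
  render.gen: runs — export.gen -1->5; result -1 (same value as before).

New value of render.gen: -1.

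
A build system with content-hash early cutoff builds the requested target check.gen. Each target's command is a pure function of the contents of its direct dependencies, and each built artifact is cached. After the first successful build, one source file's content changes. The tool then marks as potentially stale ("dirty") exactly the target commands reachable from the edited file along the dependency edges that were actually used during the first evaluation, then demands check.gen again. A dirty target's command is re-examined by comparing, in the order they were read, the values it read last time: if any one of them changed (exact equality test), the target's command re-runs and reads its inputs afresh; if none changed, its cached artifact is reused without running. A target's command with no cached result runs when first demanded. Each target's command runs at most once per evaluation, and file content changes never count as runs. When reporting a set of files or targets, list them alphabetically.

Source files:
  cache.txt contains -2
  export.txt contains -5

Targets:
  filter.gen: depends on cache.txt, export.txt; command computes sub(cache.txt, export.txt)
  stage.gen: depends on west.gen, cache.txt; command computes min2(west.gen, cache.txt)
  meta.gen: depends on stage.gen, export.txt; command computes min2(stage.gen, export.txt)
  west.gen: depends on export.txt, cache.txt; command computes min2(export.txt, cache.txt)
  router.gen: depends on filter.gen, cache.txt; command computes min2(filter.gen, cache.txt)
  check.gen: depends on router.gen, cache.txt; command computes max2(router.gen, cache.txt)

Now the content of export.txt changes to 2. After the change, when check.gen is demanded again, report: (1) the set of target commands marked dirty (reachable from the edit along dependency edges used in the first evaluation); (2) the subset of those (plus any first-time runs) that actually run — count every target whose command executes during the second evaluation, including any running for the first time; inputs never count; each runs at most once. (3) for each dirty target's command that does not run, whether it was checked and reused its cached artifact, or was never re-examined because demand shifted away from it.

First evaluation (everything demanded from the output):
  filter.gen = sub(-2, -5) = 3
  router.gen = min2(3, -2) = -2
  check.gen = max2(-2, -2) = -2

Propagation after the edit:
  filter.gen: runs — export.txt -5->2; result -4.
  router.gen: runs — filter.gen 3->-4; result -4.
  check.gen: runs — router.gen -2->-4; result -2 (same value as before).

Marked dirty: check.gen, filter.gen, router.gen.
Target commands that run: check.gen, filter.gen, router.gen — 3 in total.
Every dirty target's command ran.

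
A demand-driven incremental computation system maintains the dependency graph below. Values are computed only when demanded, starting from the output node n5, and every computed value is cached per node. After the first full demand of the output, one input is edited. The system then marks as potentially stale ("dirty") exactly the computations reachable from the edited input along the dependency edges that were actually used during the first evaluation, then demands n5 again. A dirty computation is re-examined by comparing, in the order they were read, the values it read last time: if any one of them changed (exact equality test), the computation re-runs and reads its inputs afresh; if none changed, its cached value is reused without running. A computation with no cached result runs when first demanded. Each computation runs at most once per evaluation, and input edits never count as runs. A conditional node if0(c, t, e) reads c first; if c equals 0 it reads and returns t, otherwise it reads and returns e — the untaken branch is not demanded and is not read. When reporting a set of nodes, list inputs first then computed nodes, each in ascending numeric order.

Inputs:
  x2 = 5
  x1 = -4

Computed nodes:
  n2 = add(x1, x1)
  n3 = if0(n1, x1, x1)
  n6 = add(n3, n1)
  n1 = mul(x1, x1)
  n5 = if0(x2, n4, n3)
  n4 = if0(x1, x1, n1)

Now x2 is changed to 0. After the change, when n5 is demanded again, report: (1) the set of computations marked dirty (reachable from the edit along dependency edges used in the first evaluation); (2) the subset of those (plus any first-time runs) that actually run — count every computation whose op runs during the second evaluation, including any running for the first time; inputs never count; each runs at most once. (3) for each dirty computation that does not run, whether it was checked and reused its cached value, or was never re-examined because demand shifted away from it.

Marked dirty: n5.
Computations that run: n4, n5 — 2 in total.
Every dirty computation ran.
Key observation: a condition flipped, so demand reaches new nodes — n4 runs for the first time.

First evaluation (everything demanded from the output):
  n1 = mul(-4, -4) = 16
  n3 = if0(n1=16 -> else branch x1) = -4
  n5 = if0(x2=5 -> else branch n3) = -4

Propagation after the edit:
  n4: demanded for the first time — runs, produces 16.
  n5: runs — x2 5->0; result 16.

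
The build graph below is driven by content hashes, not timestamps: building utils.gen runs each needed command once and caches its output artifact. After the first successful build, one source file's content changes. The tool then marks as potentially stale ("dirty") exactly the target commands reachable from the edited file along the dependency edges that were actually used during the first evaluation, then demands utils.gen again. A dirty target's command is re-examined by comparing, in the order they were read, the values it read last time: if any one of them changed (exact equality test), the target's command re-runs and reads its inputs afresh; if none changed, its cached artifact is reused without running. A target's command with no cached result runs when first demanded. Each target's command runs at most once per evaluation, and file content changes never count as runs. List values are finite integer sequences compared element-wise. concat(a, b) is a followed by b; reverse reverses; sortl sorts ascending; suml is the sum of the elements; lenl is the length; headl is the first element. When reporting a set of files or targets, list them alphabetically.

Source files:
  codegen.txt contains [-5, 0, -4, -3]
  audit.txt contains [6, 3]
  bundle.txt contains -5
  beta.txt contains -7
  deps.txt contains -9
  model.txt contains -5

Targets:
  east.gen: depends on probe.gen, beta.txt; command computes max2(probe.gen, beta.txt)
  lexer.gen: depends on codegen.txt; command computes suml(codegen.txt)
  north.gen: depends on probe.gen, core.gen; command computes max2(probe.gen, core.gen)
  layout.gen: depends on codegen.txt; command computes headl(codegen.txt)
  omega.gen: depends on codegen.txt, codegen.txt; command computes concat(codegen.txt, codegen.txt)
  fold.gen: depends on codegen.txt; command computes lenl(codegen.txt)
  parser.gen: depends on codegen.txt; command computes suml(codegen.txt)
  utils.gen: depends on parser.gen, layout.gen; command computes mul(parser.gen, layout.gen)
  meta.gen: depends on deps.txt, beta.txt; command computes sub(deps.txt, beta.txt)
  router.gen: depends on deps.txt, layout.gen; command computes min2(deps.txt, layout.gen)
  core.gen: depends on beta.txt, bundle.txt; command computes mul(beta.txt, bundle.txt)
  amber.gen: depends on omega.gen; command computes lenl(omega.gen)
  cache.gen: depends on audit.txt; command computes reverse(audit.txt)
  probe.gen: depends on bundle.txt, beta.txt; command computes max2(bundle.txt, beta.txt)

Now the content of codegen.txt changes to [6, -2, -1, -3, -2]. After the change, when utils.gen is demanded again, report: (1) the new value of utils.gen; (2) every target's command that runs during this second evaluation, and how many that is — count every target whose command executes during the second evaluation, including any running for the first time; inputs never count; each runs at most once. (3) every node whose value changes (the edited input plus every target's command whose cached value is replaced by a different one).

utils.gen now evaluates to -12.
Run set: layout.gen, parser.gen, utils.gen (3 run).
Changed values: codegen.txt, layout.gen, parser.gen, utils.gen.

Initial pass — values computed on the first demand:
  layout.gen = headl([-5, 0, -4, -3]) = -5
  parser.gen = suml([-5, 0, -4, -3]) = -12
  utils.gen = mul(-12, -5) = 60

Second demand — change propagation:
  layout.gen: re-runs because codegen.txt [-5, 0, -4, -3]->[6, -2, -1, -3, -2]; new result 6.
  parser.gen: re-runs because codegen.txt [-5, 0, -4, -3]->[6, -2, -1, -3, -2]; new result -2.
  utils.gen: re-runs because parser.gen -12->-2; layout.gen -5->6; new result -12.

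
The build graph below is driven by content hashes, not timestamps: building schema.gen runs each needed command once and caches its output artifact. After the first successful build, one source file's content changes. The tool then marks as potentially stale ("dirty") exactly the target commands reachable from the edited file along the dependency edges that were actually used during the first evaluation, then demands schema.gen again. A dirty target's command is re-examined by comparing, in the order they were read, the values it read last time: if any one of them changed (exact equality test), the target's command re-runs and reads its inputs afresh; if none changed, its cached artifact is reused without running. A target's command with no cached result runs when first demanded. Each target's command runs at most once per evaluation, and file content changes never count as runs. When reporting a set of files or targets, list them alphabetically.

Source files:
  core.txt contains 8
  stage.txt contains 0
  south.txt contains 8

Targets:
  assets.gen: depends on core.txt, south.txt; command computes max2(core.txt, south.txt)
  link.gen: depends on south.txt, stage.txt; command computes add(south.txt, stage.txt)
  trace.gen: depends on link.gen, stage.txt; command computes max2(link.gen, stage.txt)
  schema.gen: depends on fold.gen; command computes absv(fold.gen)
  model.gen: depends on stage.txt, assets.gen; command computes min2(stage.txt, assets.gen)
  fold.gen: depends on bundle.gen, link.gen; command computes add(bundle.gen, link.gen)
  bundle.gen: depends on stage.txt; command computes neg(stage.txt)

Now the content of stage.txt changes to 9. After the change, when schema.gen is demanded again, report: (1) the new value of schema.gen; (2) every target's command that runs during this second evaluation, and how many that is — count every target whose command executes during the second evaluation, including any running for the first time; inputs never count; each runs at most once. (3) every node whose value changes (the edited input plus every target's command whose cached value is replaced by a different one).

schema.gen now evaluates to 8.
Run set: bundle.gen, fold.gen, link.gen (3 run).
Changed values: bundle.gen, link.gen, stage.txt.
The important point: fold.gen recomputes to an identical value, and the output ends up unchanged.

Initial pass — values computed on the first demand:
  bundle.gen = neg(0) = 0
  link.gen = add(8, 0) = 8
  fold.gen = add(0, 8) = 8
  schema.gen = absv(8) = 8

Second demand — change propagation:
  bundle.gen: re-runs because stage.txt 0->9; new result -9.
  link.gen: re-runs because stage.txt 0->9; new result 17.
  fold.gen: re-runs because bundle.gen 0->-9; link.gen 8->17; new result 8 (unchanged).
  schema.gen: re-examined; everything it read last time is the same (fold.gen unchanged) — cache 8 kept, no run.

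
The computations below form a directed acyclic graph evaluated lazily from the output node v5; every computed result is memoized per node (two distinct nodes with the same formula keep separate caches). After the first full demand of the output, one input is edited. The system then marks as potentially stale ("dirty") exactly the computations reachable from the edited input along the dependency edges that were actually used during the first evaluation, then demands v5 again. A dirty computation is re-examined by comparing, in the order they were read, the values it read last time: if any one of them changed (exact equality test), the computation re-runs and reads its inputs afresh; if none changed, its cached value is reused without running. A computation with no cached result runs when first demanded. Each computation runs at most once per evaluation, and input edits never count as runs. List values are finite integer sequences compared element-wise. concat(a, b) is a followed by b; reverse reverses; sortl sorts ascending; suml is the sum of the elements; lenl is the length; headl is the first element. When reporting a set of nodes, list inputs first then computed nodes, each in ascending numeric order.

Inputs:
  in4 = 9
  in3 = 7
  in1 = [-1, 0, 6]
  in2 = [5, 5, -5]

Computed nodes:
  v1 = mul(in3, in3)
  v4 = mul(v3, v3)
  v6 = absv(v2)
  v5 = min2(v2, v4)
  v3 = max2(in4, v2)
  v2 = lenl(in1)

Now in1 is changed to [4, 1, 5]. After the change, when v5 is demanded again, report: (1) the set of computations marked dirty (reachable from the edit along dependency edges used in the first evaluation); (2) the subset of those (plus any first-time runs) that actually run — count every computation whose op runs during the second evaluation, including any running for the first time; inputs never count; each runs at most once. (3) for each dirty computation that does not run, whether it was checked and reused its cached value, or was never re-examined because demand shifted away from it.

First demand of the output computes:
  v2 = lenl([-1, 0, 6]) = 3
  v3 = max2(9, 3) = 9
  v4 = mul(9, 9) = 81
  v5 = min2(3, 81) = 3

After the edit, cleaning proceeds:
  v2: a read changed (in1 [-1, 0, 6]->[4, 1, 5]) — executes, giving 3 — identical to its old value.
  v3: dirty, but its reads are unchanged (in4 unchanged, v2 unchanged); cached 9 stands.
  v4: dirty, but its reads are unchanged (v3 unchanged, v3 unchanged); cached 81 stands.
  v5: dirty, but its reads are unchanged (v2 unchanged, v4 unchanged); cached 3 stands.

Note the absorption at v2: it re-runs yet its value is the same, leaving the output's value untouched.

The edit dirties: v2, v3, v4, v5.
1 computations run: v2.
Cache hits after checking: v3, v4, v5.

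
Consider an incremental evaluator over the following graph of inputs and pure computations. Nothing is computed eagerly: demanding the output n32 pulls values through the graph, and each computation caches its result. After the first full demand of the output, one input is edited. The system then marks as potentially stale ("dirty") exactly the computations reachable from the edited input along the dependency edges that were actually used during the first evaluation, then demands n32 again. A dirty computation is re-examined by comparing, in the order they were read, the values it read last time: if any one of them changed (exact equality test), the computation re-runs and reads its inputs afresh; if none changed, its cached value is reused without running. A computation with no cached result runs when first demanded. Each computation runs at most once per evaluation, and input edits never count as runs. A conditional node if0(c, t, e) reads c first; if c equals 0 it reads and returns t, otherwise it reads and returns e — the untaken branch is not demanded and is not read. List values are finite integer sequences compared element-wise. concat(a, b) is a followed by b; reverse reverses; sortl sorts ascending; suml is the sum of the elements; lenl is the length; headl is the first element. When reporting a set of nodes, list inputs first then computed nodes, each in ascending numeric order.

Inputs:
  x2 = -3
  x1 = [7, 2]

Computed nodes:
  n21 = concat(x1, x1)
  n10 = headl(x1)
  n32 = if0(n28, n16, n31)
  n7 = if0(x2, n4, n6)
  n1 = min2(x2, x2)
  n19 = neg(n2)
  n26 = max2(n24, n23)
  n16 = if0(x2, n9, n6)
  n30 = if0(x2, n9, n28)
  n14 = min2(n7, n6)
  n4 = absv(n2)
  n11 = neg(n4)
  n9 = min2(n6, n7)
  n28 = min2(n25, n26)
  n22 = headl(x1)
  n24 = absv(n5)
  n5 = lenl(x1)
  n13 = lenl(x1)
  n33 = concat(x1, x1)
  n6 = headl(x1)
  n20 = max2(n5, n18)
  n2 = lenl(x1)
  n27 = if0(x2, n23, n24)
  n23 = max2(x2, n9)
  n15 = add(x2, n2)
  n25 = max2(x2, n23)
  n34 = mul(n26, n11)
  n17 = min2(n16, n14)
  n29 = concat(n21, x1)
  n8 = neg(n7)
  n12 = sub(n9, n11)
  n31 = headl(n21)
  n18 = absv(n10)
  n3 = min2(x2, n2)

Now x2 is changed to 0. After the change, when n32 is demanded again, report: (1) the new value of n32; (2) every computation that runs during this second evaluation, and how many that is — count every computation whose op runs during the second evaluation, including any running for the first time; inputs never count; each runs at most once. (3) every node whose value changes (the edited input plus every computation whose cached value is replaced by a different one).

Initial pass — values computed on the first demand:
  n5 = lenl([7, 2]) = 2
  n6 = headl([7, 2]) = 7
  n7 = if0(x2=-3 -> else branch n6) = 7
  n9 = min2(7, 7) = 7
  n21 = concat([7, 2], [7, 2]) = [7, 2, 7, 2]
  n23 = max2(-3, 7) = 7
  n24 = absv(2) = 2
  n25 = max2(-3, 7) = 7
  n26 = max2(2, 7) = 7
  n28 = min2(7, 7) = 7
  n31 = headl([7, 2, 7, 2]) = 7
  n32 = if0(n28=7 -> else branch n31) = 7

Second demand — change propagation:
  n2: newly demanded (no cache) — executes and yields 2.
  n4: newly demanded (no cache) — executes and yields 2.
  n7: re-runs because x2 -3->0; new result 2.
  n9: re-runs because n7 7->2; new result 2.
  n23: re-runs because x2 -3->0; n9 7->2; new result 2.
  n25: re-runs because x2 -3->0; n23 7->2; new result 2.
  n26: re-runs because n23 7->2; new result 2.
  n28: re-runs because n25 7->2; n26 7->2; new result 2.
  n32: re-runs because n28 7->2; new result 7 (unchanged).

The important point: the flipped condition pulls in fresh nodes; n2, n4 run for the first time.

n32 now evaluates to 7.
Run set: n2, n4, n7, n9, n23, n25, n26, n28, n32 (9 run).
Changed values: x2, n7, n9, n23, n25, n26, n28.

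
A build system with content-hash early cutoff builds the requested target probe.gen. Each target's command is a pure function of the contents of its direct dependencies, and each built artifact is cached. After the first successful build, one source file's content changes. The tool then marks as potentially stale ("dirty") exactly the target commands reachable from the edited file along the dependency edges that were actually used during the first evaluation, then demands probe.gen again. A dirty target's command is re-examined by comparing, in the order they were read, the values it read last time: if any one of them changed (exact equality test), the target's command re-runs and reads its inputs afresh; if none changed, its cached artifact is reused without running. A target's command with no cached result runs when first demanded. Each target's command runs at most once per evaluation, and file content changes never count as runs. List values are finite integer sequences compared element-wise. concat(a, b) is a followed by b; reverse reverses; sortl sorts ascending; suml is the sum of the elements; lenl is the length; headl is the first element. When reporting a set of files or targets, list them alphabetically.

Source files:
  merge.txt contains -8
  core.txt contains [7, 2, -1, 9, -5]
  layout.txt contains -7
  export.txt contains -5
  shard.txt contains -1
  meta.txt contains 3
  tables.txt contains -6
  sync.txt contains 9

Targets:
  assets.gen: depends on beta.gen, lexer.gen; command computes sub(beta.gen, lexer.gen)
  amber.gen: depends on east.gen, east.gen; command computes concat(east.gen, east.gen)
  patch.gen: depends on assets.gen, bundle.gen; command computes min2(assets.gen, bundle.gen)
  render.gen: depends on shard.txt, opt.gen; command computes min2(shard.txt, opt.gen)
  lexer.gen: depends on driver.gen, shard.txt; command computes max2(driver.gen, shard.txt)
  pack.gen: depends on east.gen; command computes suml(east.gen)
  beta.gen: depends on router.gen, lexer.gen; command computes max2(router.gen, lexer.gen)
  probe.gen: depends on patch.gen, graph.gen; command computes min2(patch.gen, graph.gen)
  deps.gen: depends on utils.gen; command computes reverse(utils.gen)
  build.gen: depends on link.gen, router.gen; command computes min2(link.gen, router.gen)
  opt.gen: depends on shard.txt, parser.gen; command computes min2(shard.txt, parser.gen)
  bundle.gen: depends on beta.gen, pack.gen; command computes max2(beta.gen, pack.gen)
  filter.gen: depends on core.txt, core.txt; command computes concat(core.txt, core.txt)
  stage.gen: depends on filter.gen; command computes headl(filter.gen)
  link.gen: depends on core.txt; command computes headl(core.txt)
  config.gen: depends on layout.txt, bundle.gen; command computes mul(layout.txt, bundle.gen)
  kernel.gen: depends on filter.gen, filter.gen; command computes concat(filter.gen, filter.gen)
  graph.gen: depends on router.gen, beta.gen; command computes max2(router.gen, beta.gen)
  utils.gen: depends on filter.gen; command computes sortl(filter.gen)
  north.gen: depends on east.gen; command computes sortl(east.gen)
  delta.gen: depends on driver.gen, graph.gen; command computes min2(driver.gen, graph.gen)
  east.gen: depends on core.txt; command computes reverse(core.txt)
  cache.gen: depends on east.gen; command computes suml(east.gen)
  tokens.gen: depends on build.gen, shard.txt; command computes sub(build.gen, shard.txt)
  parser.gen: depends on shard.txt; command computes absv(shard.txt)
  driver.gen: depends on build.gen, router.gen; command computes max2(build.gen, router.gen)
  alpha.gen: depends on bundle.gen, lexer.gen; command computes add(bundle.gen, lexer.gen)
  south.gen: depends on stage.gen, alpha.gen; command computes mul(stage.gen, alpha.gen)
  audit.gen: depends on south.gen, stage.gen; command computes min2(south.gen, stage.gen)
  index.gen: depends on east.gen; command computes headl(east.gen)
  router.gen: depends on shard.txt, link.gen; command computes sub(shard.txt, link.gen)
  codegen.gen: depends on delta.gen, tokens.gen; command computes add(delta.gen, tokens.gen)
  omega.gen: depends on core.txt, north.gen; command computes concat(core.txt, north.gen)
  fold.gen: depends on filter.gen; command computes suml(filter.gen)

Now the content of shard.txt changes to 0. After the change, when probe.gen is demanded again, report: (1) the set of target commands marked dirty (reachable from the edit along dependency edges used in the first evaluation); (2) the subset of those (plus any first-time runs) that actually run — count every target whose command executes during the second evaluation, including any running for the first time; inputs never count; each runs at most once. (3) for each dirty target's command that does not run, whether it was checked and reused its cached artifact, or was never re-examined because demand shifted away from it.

Marked dirty: assets.gen, beta.gen, build.gen, bundle.gen, driver.gen, graph.gen, lexer.gen, patch.gen, probe.gen, router.gen.
Target commands that run: assets.gen, beta.gen, build.gen, bundle.gen, driver.gen, graph.gen, lexer.gen, probe.gen, router.gen — 9 in total.
Checked but reused from cache: patch.gen.
Key observation: the cutoff stops propagation at patch.gen — its inputs' values are unchanged, so it reuses its cache.

First evaluation (everything demanded from the output):
  east.gen = reverse([7, 2, -1, 9, -5]) = [-5, 9, -1, 2, 7]
  link.gen = headl([7, 2, -1, 9, -5]) = 7
  pack.gen = suml([-5, 9, -1, 2, 7]) = 12
  router.gen = sub(-1, 7) = -8
  build.gen = min2(7, -8) = -8
  driver.gen = max2(-8, -8) = -8
  lexer.gen = max2(-8, -1) = -1
  beta.gen = max2(-8, -1) = -1
  assets.gen = sub(-1, -1) = 0
  bundle.gen = max2(-1, 12) = 12
  graph.gen = max2(-8, -1) = -1
  patch.gen = min2(0, 12) = 0
  probe.gen = min2(0, -1) = -1

Propagation after the edit:
  router.gen: runs — shard.txt -1->0; result -7.
  build.gen: runs — router.gen -8->-7; result -7.
  driver.gen: runs — build.gen -8->-7; router.gen -8->-7; result -7.
  lexer.gen: runs — driver.gen -8->-7; shard.txt -1->0; result 0.
  beta.gen: runs — router.gen -8->-7; lexer.gen -1->0; result 0.
  assets.gen: runs — beta.gen -1->0; lexer.gen -1->0; result 0 (same value as before).
  bundle.gen: runs — beta.gen -1->0; result 12 (same value as before).
  graph.gen: runs — router.gen -8->-7; beta.gen -1->0; result 0.
  patch.gen: checked — values it read are unchanged (assets.gen unchanged, bundle.gen unchanged); reused cached 0 without running.
  probe.gen: runs — graph.gen -1->0; result 0.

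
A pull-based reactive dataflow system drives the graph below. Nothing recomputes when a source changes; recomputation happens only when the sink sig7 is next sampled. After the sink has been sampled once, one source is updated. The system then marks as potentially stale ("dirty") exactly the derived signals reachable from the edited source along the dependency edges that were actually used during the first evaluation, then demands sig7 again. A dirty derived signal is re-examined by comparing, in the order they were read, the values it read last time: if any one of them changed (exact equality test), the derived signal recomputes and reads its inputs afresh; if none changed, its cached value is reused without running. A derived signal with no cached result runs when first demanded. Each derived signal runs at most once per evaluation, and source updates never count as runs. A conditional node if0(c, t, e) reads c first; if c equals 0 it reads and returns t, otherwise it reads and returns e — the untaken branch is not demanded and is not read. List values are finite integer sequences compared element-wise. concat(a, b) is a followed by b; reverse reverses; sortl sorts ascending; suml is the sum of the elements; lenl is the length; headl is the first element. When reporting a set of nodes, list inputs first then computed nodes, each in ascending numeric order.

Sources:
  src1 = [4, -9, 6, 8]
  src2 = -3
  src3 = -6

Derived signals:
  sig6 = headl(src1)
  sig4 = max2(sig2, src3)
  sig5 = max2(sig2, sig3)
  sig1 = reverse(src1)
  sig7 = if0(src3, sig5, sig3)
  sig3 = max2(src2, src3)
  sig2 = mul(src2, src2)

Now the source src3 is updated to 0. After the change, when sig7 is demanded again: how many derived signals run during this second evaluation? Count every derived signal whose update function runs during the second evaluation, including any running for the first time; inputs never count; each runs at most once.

Derived signals that run: sig2, sig3, sig5, sig7 — 4 in total.
Key observation: a condition flipped, so demand reaches new nodes — sig2, sig5 run for the first time.

First evaluation (everything demanded from the output):
  sig3 = max2(-3, -6) = -3
  sig7 = if0(src3=-6 -> else branch sig3) = -3

Propagation after the edit:
  sig2: demanded for the first time — runs, produces 9.
  sig3: runs — src3 -6->0; result 0.
  sig5: demanded for the first time — runs, produces 9.
  sig7: runs — src3 -6->0; sig3 -3->0; result 9.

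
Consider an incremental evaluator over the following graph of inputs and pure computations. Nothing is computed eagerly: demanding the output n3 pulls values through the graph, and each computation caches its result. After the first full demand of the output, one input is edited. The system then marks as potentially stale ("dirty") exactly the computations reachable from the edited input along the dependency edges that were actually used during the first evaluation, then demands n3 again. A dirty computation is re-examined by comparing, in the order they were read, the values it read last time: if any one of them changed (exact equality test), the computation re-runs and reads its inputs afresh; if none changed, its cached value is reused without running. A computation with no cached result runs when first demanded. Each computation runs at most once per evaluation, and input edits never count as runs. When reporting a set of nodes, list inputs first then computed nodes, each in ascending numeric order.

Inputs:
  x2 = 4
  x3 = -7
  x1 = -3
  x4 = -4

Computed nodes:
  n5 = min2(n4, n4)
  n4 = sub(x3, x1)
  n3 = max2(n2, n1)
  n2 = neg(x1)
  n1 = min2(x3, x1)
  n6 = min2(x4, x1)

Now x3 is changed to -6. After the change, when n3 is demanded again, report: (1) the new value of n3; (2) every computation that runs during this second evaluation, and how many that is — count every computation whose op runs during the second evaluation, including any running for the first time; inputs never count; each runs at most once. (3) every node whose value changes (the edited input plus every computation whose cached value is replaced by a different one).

n3 now evaluates to 3.
Run set: n1, n3 (2 run).
Changed values: x3, n1.

Initial pass — values computed on the first demand:
  n1 = min2(-7, -3) = -7
  n2 = neg(-3) = 3
  n3 = max2(3, -7) = 3

Second demand — change propagation:
  n1: re-runs because x3 -7->-6; new result -6.
  n3: re-runs because n1 -7->-6; new result 3 (unchanged).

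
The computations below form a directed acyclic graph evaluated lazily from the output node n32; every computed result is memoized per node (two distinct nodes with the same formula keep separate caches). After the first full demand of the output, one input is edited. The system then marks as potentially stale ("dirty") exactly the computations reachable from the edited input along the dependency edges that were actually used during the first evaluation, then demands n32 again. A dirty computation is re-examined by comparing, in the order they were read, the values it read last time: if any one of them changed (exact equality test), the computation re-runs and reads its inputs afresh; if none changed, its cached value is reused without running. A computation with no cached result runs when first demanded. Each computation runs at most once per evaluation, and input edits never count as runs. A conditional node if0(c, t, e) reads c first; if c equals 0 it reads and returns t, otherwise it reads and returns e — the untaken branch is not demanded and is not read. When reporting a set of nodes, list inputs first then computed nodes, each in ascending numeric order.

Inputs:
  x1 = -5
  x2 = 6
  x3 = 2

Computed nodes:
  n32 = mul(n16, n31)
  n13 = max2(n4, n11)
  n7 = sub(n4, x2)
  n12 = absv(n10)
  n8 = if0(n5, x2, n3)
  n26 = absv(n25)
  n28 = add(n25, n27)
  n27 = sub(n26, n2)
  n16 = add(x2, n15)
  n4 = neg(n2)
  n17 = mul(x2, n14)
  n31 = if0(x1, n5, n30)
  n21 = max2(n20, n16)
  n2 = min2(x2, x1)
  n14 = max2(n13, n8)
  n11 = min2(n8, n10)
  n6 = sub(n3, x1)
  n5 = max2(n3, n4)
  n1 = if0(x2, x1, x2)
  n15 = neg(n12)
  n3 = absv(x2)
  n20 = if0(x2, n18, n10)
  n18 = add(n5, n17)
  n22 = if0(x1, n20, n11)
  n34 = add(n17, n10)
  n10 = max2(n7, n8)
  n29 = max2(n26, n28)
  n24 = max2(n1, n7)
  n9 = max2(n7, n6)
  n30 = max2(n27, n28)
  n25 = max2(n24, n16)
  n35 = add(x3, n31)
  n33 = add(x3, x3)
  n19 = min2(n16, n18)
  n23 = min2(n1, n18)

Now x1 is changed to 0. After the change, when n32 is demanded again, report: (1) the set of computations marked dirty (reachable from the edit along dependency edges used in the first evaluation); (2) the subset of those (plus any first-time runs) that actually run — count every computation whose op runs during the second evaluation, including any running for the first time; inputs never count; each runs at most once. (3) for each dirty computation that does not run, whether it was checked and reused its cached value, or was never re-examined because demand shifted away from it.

First demand of the output computes:
  n1 = if0(x2=6 -> else branch x2) = 6
  n2 = min2(6, -5) = -5
  n3 = absv(6) = 6
  n4 = neg(-5) = 5
  n5 = max2(6, 5) = 6
  n7 = sub(5, 6) = -1
  n8 = if0(n5=6 -> else branch n3) = 6
  n10 = max2(-1, 6) = 6
  n12 = absv(6) = 6
  n15 = neg(6) = -6
  n16 = add(6, -6) = 0
  n24 = max2(6, -1) = 6
  n25 = max2(6, 0) = 6
  n26 = absv(6) = 6
  n27 = sub(6, -5) = 11
  n28 = add(6, 11) = 17
  n30 = max2(11, 17) = 17
  n31 = if0(x1=-5 -> else branch n30) = 17
  n32 = mul(0, 17) = 0

After the edit, cleaning proceeds:
  n2: a read changed (x1 -5->0) — executes, giving 0.
  n4: a read changed (n2 -5->0) — executes, giving 0.
  n5: a read changed (n4 5->0) — executes, giving 6 — identical to its old value.
  n7: a read changed (n4 5->0) — executes, giving -6.
  n8: dirty, but its reads are unchanged (n5 unchanged, n3 unchanged); cached 6 stands.
  n10: a read changed (n7 -1->-6) — executes, giving 6 — identical to its old value.
  n12: dirty, but its reads are unchanged (n10 unchanged); cached 6 stands.
  n15: dirty, but its reads are unchanged (n12 unchanged); cached -6 stands.
  n16: dirty, but its reads are unchanged (x2 unchanged, n15 unchanged); cached 0 stands.
  n24: stays stale; no demand reaches it after the flip.
  n25: stays stale; no demand reaches it after the flip.
  n26: stays stale; no demand reaches it after the flip.
  n27: stays stale; no demand reaches it after the flip.
  n28: stays stale; no demand reaches it after the flip.
  n30: stays stale; no demand reaches it after the flip.
  n31: a read changed (x1 -5->0) — executes, giving 6.
  n32: a read changed (n31 17->6) — executes, giving 0 — identical to its old value.

Note the branch switch — demand abandons n24, n25, n26, n27, n28, n30, which are never re-examined.

The edit dirties: n2, n4, n5, n7, n8, n10, n12, n15, n16, n24, n25, n26, n27, n28, n30, n31, n32.
7 computations run: n2, n4, n5, n7, n10, n31, n32.
Cache hits after checking: n8, n12, n15, n16.
Unvisited dirty nodes (no longer demanded): n24, n25, n26, n27, n28, n30.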